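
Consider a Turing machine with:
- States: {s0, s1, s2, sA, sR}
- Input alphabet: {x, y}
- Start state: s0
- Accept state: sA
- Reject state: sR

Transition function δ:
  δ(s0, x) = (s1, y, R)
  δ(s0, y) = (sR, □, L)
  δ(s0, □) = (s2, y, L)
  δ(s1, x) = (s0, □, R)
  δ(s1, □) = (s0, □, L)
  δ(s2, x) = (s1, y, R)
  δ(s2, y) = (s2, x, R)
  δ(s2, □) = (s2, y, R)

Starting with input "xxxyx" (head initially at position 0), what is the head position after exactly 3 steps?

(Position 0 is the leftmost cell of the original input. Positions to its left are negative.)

Execution trace (head position shown):
Step 0: [s0]xxxyx  (head at position 0)
Step 1: move right → y[s1]xxyx  (head at position 1)
Step 2: move right → y□[s0]xyx  (head at position 2)
Step 3: move right → y□y[s1]yx  (head at position 3)

After 3 steps, the head is at position 3.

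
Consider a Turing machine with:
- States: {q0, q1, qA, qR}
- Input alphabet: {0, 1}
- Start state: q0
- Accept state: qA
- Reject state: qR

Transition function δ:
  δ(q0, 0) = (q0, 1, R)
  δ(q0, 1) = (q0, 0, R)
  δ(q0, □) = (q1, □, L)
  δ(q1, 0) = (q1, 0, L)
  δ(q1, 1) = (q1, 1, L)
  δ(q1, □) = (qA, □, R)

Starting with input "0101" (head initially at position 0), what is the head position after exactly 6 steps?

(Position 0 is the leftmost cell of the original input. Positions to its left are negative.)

Execution trace (head position shown):
Step 0: [q0]0101  (head at position 0)
Step 1: move right → 1[q0]101  (head at position 1)
Step 2: move right → 10[q0]01  (head at position 2)
Step 3: move right → 101[q0]1  (head at position 3)
Step 4: move right → 1010[q0]□  (head at position 4)
Step 5: move left → 101[q1]0□  (head at position 3)
Step 6: move left → 10[q1]10□  (head at position 2)

After 6 steps, the head is at position 2.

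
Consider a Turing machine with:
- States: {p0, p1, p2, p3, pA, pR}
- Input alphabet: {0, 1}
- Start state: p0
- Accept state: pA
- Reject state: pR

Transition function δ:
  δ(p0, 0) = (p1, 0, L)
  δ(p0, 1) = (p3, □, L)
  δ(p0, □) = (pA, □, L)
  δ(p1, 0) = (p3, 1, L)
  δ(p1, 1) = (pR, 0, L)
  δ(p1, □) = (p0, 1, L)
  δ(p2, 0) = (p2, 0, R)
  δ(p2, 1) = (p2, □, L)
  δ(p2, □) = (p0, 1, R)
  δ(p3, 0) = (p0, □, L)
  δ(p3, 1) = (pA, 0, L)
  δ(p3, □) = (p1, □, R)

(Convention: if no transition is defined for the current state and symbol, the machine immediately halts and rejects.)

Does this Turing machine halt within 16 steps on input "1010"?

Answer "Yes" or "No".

Execution trace:
Initial: [p0]1010
Step 1: δ(p0, 1) = (p3, □, L) → [p3]□□010
Step 2: δ(p3, □) = (p1, □, R) → □[p1]□010
Step 3: δ(p1, □) = (p0, 1, L) → [p0]□1010
Step 4: δ(p0, □) = (pA, □, L) → [pA]□□1010

The machine reaches the accept state pA and halts.
The machine halted after 4 steps (within the 16-step bound).

Answer: Yes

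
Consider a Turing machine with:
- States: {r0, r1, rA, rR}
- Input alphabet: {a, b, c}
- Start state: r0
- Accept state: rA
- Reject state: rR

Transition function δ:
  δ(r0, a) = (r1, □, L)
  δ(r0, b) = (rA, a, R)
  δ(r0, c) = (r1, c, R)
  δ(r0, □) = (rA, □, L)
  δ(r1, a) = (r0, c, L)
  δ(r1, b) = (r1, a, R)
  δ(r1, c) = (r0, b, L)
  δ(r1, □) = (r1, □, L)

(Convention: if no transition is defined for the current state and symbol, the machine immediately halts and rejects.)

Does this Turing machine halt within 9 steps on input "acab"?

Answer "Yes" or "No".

Execution trace:
Initial: [r0]acab
Step 1: δ(r0, a) = (r1, □, L) → [r1]□□cab
Step 2: δ(r1, □) = (r1, □, L) → [r1]□□□cab
Step 3: δ(r1, □) = (r1, □, L) → [r1]□□□□cab
Step 4: δ(r1, □) = (r1, □, L) → [r1]□□□□□cab
Step 5: δ(r1, □) = (r1, □, L) → [r1]□□□□□□cab
Step 6: δ(r1, □) = (r1, □, L) → [r1]□□□□□□□cab
Step 7: δ(r1, □) = (r1, □, L) → [r1]□□□□□□□□cab
Step 8: δ(r1, □) = (r1, □, L) → [r1]□□□□□□□□□cab
Step 9: δ(r1, □) = (r1, □, L) → [r1]□□□□□□□□□□cab

The machine has not reached a halting state after 9 steps.
The machine did not halt within the 9-step bound.

Answer: No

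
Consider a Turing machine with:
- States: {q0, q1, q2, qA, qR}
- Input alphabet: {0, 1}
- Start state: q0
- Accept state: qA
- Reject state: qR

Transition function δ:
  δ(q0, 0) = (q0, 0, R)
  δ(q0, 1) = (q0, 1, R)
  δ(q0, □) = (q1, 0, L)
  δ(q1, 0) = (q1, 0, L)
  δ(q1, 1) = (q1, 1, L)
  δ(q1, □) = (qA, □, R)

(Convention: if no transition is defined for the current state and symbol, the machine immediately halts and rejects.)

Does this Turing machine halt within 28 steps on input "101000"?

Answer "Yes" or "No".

Execution trace:
Initial: [q0]101000
Step 1: δ(q0, 1) = (q0, 1, R) → 1[q0]01000
Step 2: δ(q0, 0) = (q0, 0, R) → 10[q0]1000
Step 3: δ(q0, 1) = (q0, 1, R) → 101[q0]000
Step 4: δ(q0, 0) = (q0, 0, R) → 1010[q0]00
Step 5: δ(q0, 0) = (q0, 0, R) → 10100[q0]0
Step 6: δ(q0, 0) = (q0, 0, R) → 101000[q0]□
Step 7: δ(q0, □) = (q1, 0, L) → 10100[q1]00
Step 8: δ(q1, 0) = (q1, 0, L) → 1010[q1]000
Step 9: δ(q1, 0) = (q1, 0, L) → 101[q1]0000
Step 10: δ(q1, 0) = (q1, 0, L) → 10[q1]10000
Step 11: δ(q1, 1) = (q1, 1, L) → 1[q1]010000
Step 12: δ(q1, 0) = (q1, 0, L) → [q1]1010000
Step 13: δ(q1, 1) = (q1, 1, L) → [q1]□1010000
Step 14: δ(q1, □) = (qA, □, R) → □[qA]1010000

The machine reaches the accept state qA and halts.
The machine halted after 14 steps (within the 28-step bound).

Answer: Yes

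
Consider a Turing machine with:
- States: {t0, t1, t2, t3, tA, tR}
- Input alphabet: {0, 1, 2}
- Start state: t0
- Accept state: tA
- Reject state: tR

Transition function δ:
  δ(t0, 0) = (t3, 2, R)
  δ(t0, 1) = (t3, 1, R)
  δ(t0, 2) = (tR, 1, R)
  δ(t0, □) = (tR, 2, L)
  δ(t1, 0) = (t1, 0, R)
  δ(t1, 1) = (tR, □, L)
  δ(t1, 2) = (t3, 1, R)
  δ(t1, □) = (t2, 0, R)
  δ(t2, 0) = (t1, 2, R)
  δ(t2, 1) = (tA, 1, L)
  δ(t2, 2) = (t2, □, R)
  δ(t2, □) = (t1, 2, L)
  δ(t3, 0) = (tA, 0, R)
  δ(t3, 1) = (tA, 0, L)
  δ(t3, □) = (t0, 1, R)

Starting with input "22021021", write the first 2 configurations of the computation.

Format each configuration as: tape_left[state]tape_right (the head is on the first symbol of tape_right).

Transitions applied:
Step 1: δ(t0, 2) = (tR, 1, R)

The first 2 configurations are:
[t0]22021021 ⊢ 1[tR]2021021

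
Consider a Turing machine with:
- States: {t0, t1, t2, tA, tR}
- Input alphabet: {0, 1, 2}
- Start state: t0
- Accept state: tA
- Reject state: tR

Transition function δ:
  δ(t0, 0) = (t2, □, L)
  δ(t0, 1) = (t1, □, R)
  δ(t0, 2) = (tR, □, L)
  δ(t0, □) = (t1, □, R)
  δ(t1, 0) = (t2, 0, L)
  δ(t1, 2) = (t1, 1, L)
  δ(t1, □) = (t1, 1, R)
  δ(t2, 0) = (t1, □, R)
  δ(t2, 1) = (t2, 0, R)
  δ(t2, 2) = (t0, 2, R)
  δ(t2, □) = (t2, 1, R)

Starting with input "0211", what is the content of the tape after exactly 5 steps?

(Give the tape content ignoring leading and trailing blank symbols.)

Execution trace:
Initial: [t0]0211
Step 1: δ(t0, 0) = (t2, □, L) → [t2]□□211
Step 2: δ(t2, □) = (t2, 1, R) → 1[t2]□211
Step 3: δ(t2, □) = (t2, 1, R) → 11[t2]211
Step 4: δ(t2, 2) = (t0, 2, R) → 112[t0]11
Step 5: δ(t0, 1) = (t1, □, R) → 112□[t1]1

No transition is defined for δ(t1, 1). By convention the machine halts and rejects.

After 5 steps, the tape (ignoring leading/trailing blanks) is: 112□1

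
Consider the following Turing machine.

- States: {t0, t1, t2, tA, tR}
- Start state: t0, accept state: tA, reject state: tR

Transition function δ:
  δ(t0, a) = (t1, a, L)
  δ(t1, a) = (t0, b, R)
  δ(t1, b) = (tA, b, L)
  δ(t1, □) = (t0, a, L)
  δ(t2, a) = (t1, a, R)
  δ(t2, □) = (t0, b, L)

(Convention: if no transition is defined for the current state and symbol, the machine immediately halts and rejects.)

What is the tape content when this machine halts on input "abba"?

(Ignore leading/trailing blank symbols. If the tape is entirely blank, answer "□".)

Execution trace:
Initial: [t0]abba
Step 1: δ(t0, a) = (t1, a, L) → [t1]□abba
Step 2: δ(t1, □) = (t0, a, L) → [t0]□aabba

No transition is defined for δ(t0, □). By convention the machine halts and rejects.

Final tape (ignoring leading/trailing blanks): aabba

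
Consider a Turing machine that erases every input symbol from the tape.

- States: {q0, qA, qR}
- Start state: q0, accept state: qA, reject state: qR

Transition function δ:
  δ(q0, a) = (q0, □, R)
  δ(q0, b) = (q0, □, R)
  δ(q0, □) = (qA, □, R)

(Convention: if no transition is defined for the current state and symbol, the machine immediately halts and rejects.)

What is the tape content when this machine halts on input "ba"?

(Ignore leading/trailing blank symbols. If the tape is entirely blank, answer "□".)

Execution trace:
Initial: [q0]ba
Step 1: δ(q0, b) = (q0, □, R) → □[q0]a
Step 2: δ(q0, a) = (q0, □, R) → □□[q0]□
Step 3: δ(q0, □) = (qA, □, R) → □□□[qA]□

The machine reaches the accept state qA and halts.

Final tape (ignoring leading/trailing blanks): □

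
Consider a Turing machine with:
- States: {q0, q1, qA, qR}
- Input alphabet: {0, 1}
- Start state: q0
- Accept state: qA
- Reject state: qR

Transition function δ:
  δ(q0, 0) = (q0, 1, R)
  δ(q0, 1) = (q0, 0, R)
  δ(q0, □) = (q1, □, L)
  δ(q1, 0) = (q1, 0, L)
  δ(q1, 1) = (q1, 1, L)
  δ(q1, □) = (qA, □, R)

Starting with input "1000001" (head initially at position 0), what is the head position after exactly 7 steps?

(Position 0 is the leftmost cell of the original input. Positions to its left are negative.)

Execution trace (head position shown):
Step 0: [q0]1000001  (head at position 0)
Step 1: move right → 0[q0]000001  (head at position 1)
Step 2: move right → 01[q0]00001  (head at position 2)
Step 3: move right → 011[q0]0001  (head at position 3)
Step 4: move right → 0111[q0]001  (head at position 4)
Step 5: move right → 01111[q0]01  (head at position 5)
Step 6: move right → 011111[q0]1  (head at position 6)
Step 7: move right → 0111110[q0]□  (head at position 7)

After 7 steps, the head is at position 7.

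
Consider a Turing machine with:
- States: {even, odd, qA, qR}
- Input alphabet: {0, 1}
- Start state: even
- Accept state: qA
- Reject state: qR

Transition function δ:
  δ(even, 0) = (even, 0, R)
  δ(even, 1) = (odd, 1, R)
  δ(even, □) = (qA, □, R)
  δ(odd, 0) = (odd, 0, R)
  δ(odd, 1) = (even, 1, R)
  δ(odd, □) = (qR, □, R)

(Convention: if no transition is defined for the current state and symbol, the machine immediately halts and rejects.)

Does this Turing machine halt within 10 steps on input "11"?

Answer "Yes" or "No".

Execution trace:
Initial: [even]11
Step 1: δ(even, 1) = (odd, 1, R) → 1[odd]1
Step 2: δ(odd, 1) = (even, 1, R) → 11[even]□
Step 3: δ(even, □) = (qA, □, R) → 11□[qA]□

The machine reaches the accept state qA and halts.
The machine halted after 3 steps (within the 10-step bound).

Answer: Yes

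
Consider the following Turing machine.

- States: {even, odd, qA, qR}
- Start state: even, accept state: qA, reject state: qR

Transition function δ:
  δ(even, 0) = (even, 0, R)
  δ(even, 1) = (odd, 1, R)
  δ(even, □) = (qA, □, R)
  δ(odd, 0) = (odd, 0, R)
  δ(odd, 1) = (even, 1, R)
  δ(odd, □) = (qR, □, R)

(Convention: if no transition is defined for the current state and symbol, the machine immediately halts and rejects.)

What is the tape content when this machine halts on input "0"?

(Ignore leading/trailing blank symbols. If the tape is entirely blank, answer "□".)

Execution trace:
Initial: [even]0
Step 1: δ(even, 0) = (even, 0, R) → 0[even]□
Step 2: δ(even, □) = (qA, □, R) → 0□[qA]□

The machine reaches the accept state qA and halts.

Final tape (ignoring leading/trailing blanks): 0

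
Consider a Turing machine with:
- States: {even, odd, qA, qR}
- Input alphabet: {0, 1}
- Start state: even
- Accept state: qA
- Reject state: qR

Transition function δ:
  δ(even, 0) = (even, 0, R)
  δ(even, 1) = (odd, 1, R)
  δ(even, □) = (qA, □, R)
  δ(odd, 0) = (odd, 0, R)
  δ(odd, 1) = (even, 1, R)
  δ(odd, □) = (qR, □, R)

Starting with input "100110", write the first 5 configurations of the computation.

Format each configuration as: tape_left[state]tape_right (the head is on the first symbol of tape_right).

Transitions applied:
Step 1: δ(even, 1) = (odd, 1, R)
Step 2: δ(odd, 0) = (odd, 0, R)
Step 3: δ(odd, 0) = (odd, 0, R)
Step 4: δ(odd, 1) = (even, 1, R)

The first 5 configurations are:
[even]100110 ⊢ 1[odd]00110 ⊢ 10[odd]0110 ⊢ 100[odd]110 ⊢ 1001[even]10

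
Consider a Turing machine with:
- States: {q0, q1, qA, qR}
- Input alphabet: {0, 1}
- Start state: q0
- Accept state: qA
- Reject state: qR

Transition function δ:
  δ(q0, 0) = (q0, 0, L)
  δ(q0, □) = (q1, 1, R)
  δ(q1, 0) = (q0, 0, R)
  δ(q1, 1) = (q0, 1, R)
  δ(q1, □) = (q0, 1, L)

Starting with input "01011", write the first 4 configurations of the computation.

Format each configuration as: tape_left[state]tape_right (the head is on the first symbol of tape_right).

Transitions applied:
Step 1: δ(q0, 0) = (q0, 0, L)
Step 2: δ(q0, □) = (q1, 1, R)
Step 3: δ(q1, 0) = (q0, 0, R)

The first 4 configurations are:
[q0]01011 ⊢ [q0]□01011 ⊢ 1[q1]01011 ⊢ 10[q0]1011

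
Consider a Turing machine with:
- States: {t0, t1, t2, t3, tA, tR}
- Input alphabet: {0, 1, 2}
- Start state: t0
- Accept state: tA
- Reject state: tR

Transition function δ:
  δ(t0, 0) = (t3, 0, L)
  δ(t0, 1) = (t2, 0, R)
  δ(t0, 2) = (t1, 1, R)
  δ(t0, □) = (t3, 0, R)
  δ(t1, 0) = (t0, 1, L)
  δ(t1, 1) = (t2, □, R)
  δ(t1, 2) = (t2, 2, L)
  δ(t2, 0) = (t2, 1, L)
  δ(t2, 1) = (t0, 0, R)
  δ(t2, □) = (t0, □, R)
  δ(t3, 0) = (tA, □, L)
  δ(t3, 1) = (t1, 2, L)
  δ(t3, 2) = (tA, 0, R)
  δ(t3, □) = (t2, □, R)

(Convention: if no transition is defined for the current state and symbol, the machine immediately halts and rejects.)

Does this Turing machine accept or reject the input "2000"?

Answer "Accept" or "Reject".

Execution trace:
Initial: [t0]2000
Step 1: δ(t0, 2) = (t1, 1, R) → 1[t1]000
Step 2: δ(t1, 0) = (t0, 1, L) → [t0]1100
Step 3: δ(t0, 1) = (t2, 0, R) → 0[t2]100
Step 4: δ(t2, 1) = (t0, 0, R) → 00[t0]00
Step 5: δ(t0, 0) = (t3, 0, L) → 0[t3]000
Step 6: δ(t3, 0) = (tA, □, L) → [tA]0□00

The machine reaches the accept state tA and halts.

Answer: Accept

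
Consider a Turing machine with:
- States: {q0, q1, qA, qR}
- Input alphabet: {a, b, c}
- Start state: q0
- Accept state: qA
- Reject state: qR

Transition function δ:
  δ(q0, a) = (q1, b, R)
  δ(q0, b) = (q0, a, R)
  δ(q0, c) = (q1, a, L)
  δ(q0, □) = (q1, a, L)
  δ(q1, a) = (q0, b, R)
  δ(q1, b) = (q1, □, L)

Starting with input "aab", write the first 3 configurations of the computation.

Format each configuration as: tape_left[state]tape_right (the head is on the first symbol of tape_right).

Transitions applied:
Step 1: δ(q0, a) = (q1, b, R)
Step 2: δ(q1, a) = (q0, b, R)

The first 3 configurations are:
[q0]aab ⊢ b[q1]ab ⊢ bb[q0]b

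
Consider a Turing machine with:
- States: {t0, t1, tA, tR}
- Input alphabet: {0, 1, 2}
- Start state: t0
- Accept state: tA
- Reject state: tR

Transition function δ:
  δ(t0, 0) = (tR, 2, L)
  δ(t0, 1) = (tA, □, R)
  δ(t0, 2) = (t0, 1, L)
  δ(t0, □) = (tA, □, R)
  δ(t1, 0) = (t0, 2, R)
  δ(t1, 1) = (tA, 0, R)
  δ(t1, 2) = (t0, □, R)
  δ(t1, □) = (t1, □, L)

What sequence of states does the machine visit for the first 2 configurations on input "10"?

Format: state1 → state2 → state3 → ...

Execution trace:
Initial: [t0]10
Step 1: δ(t0, 1) = (tA, □, R) → □[tA]0

The machine reaches the accept state tA and halts.

State sequence: t0 → tA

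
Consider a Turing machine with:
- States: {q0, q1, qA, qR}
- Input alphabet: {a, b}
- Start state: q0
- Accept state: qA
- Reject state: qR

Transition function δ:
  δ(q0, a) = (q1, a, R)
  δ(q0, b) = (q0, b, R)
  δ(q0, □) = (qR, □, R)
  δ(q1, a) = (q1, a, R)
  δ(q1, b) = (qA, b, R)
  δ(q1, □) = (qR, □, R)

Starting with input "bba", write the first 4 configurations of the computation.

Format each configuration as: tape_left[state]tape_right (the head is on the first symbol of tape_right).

Transitions applied:
Step 1: δ(q0, b) = (q0, b, R)
Step 2: δ(q0, b) = (q0, b, R)
Step 3: δ(q0, a) = (q1, a, R)

The first 4 configurations are:
[q0]bba ⊢ b[q0]ba ⊢ bb[q0]a ⊢ bba[q1]□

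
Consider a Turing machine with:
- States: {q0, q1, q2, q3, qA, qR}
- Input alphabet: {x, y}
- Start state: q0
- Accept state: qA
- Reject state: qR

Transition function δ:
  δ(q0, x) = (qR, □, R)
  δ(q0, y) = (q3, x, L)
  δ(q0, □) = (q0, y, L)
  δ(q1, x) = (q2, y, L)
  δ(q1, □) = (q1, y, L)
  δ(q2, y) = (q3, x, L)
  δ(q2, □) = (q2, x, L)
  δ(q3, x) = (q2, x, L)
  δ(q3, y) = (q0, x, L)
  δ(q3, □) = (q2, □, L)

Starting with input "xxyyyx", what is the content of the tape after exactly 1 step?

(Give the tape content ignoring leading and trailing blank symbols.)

Execution trace:
Initial: [q0]xxyyyx
Step 1: δ(q0, x) = (qR, □, R) → □[qR]xyyyx

The machine reaches the reject state qR and halts.

After 1 step, the tape (ignoring leading/trailing blanks) is: xyyyx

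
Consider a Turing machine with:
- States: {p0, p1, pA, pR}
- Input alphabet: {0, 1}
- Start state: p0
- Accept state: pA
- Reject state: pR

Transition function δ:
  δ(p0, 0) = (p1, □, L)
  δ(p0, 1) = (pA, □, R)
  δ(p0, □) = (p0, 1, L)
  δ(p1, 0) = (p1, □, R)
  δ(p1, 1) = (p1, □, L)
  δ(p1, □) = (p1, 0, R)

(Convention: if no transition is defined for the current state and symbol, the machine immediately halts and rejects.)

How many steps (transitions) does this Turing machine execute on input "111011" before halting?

Execution trace:
Initial: [p0]111011
Step 1: δ(p0, 1) = (pA, □, R) → □[pA]11011

The machine reaches the accept state pA and halts.

The machine executed 1 step before halting.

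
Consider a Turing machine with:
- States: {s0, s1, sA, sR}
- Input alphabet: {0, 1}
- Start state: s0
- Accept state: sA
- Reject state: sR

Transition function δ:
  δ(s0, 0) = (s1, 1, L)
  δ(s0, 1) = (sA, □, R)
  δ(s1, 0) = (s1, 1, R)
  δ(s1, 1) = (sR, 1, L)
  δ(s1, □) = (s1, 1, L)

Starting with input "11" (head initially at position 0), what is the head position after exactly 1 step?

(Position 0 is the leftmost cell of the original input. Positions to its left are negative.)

Execution trace (head position shown):
Step 0: [s0]11  (head at position 0)
Step 1: move right → □[sA]1  (head at position 1)

After 1 step, the head is at position 1.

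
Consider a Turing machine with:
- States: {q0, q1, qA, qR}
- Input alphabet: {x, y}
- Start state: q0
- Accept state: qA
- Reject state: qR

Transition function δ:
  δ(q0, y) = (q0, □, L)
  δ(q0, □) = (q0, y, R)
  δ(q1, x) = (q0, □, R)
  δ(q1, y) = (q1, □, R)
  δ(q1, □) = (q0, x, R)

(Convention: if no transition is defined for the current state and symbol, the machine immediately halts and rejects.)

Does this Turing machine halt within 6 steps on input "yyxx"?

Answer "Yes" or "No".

Execution trace:
Initial: [q0]yyxx
Step 1: δ(q0, y) = (q0, □, L) → [q0]□□yxx
Step 2: δ(q0, □) = (q0, y, R) → y[q0]□yxx
Step 3: δ(q0, □) = (q0, y, R) → yy[q0]yxx
Step 4: δ(q0, y) = (q0, □, L) → y[q0]y□xx
Step 5: δ(q0, y) = (q0, □, L) → [q0]y□□xx
Step 6: δ(q0, y) = (q0, □, L) → [q0]□□□□xx

The machine has not reached a halting state after 6 steps.
The machine did not halt within the 6-step bound.

Answer: No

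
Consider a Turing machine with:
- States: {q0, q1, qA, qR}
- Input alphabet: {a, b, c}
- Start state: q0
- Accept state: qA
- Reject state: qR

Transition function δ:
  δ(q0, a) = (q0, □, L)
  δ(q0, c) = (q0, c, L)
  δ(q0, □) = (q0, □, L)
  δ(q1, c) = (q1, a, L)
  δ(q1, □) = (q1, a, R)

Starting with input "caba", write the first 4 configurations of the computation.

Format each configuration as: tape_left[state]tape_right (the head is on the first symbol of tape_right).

Transitions applied:
Step 1: δ(q0, c) = (q0, c, L)
Step 2: δ(q0, □) = (q0, □, L)
Step 3: δ(q0, □) = (q0, □, L)

The first 4 configurations are:
[q0]caba ⊢ [q0]□caba ⊢ [q0]□□caba ⊢ [q0]□□□caba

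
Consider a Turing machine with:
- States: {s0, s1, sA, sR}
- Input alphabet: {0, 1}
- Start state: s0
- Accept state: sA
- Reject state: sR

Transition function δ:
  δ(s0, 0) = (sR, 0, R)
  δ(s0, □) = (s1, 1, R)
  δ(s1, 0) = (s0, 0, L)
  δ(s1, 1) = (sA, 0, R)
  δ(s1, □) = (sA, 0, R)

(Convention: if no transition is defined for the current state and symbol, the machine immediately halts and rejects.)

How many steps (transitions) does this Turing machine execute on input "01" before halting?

Execution trace:
Initial: [s0]01
Step 1: δ(s0, 0) = (sR, 0, R) → 0[sR]1

The machine reaches the reject state sR and halts.

The machine executed 1 step before halting.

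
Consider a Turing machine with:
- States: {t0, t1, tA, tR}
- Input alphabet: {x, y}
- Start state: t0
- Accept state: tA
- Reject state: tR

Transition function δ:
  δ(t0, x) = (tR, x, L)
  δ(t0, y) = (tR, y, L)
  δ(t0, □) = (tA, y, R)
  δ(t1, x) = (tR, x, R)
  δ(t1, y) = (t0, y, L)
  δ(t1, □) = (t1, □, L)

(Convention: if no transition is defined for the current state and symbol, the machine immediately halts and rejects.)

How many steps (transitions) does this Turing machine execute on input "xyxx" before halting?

Execution trace:
Initial: [t0]xyxx
Step 1: δ(t0, x) = (tR, x, L) → [tR]□xyxx

The machine reaches the reject state tR and halts.

The machine executed 1 step before halting.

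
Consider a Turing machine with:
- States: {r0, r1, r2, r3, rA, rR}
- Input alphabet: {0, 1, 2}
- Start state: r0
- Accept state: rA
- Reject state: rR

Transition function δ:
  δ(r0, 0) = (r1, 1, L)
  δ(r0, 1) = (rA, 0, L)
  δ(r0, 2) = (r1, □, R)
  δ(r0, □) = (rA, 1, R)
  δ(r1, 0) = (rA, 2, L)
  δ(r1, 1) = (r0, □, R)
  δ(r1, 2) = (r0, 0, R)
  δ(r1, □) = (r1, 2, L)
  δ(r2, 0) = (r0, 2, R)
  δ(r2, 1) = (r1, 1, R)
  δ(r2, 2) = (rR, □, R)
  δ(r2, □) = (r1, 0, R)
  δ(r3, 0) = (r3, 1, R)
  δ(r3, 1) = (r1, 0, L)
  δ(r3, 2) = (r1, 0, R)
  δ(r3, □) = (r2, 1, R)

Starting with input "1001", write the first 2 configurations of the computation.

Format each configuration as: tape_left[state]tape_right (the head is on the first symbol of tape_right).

Transitions applied:
Step 1: δ(r0, 1) = (rA, 0, L)

The first 2 configurations are:
[r0]1001 ⊢ [rA]□0001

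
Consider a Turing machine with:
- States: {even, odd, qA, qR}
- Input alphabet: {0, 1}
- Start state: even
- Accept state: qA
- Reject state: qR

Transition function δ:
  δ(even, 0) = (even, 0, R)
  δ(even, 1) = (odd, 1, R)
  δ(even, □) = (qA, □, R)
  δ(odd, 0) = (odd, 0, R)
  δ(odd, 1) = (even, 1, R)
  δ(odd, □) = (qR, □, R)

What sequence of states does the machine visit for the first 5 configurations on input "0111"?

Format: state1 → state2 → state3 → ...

Execution trace:
Initial: [even]0111
Step 1: δ(even, 0) = (even, 0, R) → 0[even]111
Step 2: δ(even, 1) = (odd, 1, R) → 01[odd]11
Step 3: δ(odd, 1) = (even, 1, R) → 011[even]1
Step 4: δ(even, 1) = (odd, 1, R) → 0111[odd]□

State sequence: even → even → odd → even → odd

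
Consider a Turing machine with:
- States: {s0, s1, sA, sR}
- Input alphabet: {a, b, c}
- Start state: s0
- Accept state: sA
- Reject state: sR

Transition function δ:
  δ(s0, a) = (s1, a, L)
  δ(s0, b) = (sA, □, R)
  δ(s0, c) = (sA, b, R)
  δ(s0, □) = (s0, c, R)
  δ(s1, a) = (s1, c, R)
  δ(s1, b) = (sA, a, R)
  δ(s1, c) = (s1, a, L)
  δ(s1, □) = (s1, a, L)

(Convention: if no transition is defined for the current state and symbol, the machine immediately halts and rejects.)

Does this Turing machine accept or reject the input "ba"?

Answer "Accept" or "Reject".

Execution trace:
Initial: [s0]ba
Step 1: δ(s0, b) = (sA, □, R) → □[sA]a

The machine reaches the accept state sA and halts.

Answer: Accept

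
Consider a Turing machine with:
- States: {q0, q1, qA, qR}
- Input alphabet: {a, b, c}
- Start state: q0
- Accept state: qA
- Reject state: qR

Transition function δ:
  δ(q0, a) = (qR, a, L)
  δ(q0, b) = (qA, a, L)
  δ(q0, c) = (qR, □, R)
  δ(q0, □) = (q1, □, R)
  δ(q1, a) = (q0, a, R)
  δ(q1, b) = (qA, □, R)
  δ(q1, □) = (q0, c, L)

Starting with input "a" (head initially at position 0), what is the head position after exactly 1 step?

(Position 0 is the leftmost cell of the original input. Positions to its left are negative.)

Execution trace (head position shown):
Step 0: [q0]a  (head at position 0)
Step 1: move left → [qR]□a  (head at position -1)

After 1 step, the head is at position -1.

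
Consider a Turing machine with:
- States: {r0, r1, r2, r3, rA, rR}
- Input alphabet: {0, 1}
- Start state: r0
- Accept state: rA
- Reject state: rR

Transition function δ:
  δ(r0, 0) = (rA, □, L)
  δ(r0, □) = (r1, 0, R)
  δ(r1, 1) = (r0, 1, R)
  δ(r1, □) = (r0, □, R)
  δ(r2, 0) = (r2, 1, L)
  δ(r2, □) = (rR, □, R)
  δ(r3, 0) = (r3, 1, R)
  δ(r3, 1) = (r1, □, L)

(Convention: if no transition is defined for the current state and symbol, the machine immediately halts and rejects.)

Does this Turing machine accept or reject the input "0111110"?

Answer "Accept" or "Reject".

Execution trace:
Initial: [r0]0111110
Step 1: δ(r0, 0) = (rA, □, L) → [rA]□□111110

The machine reaches the accept state rA and halts.

Answer: Accept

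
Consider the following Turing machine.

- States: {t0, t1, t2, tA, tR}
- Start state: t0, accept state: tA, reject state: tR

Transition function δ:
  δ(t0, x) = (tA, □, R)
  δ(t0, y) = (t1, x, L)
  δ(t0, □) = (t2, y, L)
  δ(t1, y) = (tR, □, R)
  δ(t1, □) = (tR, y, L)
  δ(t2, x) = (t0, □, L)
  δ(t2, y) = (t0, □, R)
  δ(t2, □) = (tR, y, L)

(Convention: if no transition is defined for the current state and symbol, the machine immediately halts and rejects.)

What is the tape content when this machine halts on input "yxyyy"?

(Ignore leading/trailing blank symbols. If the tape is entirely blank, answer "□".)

Execution trace:
Initial: [t0]yxyyy
Step 1: δ(t0, y) = (t1, x, L) → [t1]□xxyyy
Step 2: δ(t1, □) = (tR, y, L) → [tR]□yxxyyy

The machine reaches the reject state tR and halts.

Final tape (ignoring leading/trailing blanks): yxxyyy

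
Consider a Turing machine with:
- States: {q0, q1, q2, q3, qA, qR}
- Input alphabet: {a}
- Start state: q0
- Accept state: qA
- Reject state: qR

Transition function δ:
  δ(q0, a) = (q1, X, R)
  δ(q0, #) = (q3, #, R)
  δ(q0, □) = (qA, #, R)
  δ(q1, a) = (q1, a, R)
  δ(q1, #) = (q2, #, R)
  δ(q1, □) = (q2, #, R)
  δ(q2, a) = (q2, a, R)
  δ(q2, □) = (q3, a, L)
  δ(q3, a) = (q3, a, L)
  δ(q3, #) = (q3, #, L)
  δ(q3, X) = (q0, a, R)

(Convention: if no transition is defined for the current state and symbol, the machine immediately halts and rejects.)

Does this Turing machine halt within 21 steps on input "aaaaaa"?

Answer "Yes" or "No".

Execution trace:
Initial: [q0]aaaaaa
Step 1: δ(q0, a) = (q1, X, R) → X[q1]aaaaa
Step 2: δ(q1, a) = (q1, a, R) → Xa[q1]aaaa
Step 3: δ(q1, a) = (q1, a, R) → Xaa[q1]aaa
Step 4: δ(q1, a) = (q1, a, R) → Xaaa[q1]aa
Step 5: δ(q1, a) = (q1, a, R) → Xaaaa[q1]a
Step 6: δ(q1, a) = (q1, a, R) → Xaaaaa[q1]□
Step 7: δ(q1, □) = (q2, #, R) → Xaaaaa#[q2]□
Step 8: δ(q2, □) = (q3, a, L) → Xaaaaa[q3]#a
Step 9: δ(q3, #) = (q3, #, L) → Xaaaa[q3]a#a
Step 10: δ(q3, a) = (q3, a, L) → Xaaa[q3]aa#a
Step 11: δ(q3, a) = (q3, a, L) → Xaa[q3]aaa#a
Step 12: δ(q3, a) = (q3, a, L) → Xa[q3]aaaa#a
Step 13: δ(q3, a) = (q3, a, L) → X[q3]aaaaa#a
Step 14: δ(q3, a) = (q3, a, L) → [q3]Xaaaaa#a
Step 15: δ(q3, X) = (q0, a, R) → a[q0]aaaaa#a
Step 16: δ(q0, a) = (q1, X, R) → aX[q1]aaaa#a
Step 17: δ(q1, a) = (q1, a, R) → aXa[q1]aaa#a
Step 18: δ(q1, a) = (q1, a, R) → aXaa[q1]aa#a
Step 19: δ(q1, a) = (q1, a, R) → aXaaa[q1]a#a
Step 20: δ(q1, a) = (q1, a, R) → aXaaaa[q1]#a
Step 21: δ(q1, #) = (q2, #, R) → aXaaaa#[q2]a

The machine has not reached a halting state after 21 steps.
The machine did not halt within the 21-step bound.

Answer: No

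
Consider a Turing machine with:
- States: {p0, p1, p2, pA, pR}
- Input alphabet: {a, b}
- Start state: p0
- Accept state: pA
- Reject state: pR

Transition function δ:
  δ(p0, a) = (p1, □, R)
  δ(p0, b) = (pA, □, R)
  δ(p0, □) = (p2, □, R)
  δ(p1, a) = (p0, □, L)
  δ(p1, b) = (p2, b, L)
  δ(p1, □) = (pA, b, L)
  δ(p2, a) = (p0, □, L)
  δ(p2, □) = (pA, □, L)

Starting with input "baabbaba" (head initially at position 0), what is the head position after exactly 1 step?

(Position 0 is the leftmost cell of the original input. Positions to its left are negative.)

Execution trace (head position shown):
Step 0: [p0]baabbaba  (head at position 0)
Step 1: move right → □[pA]aabbaba  (head at position 1)

After 1 step, the head is at position 1.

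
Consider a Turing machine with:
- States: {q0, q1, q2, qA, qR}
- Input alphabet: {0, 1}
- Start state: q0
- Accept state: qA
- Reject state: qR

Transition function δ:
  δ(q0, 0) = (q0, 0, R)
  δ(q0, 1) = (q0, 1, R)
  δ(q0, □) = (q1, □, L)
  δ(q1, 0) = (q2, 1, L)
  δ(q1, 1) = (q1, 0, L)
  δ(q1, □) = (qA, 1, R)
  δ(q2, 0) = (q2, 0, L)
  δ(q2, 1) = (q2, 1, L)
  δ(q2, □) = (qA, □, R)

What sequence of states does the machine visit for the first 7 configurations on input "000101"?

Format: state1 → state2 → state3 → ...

Execution trace:
Initial: [q0]000101
Step 1: δ(q0, 0) = (q0, 0, R) → 0[q0]00101
Step 2: δ(q0, 0) = (q0, 0, R) → 00[q0]0101
Step 3: δ(q0, 0) = (q0, 0, R) → 000[q0]101
Step 4: δ(q0, 1) = (q0, 1, R) → 0001[q0]01
Step 5: δ(q0, 0) = (q0, 0, R) → 00010[q0]1
Step 6: δ(q0, 1) = (q0, 1, R) → 000101[q0]□

State sequence: q0 → q0 → q0 → q0 → q0 → q0 → q0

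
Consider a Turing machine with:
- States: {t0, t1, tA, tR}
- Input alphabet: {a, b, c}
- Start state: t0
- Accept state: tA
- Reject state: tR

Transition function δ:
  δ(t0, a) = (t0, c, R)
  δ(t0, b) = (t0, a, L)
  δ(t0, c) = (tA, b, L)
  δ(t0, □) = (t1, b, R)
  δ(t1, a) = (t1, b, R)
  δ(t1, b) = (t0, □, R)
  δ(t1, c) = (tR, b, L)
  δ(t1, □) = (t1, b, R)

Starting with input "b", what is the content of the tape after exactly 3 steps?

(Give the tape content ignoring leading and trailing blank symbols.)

Execution trace:
Initial: [t0]b
Step 1: δ(t0, b) = (t0, a, L) → [t0]□a
Step 2: δ(t0, □) = (t1, b, R) → b[t1]a
Step 3: δ(t1, a) = (t1, b, R) → bb[t1]□

After 3 steps, the tape (ignoring leading/trailing blanks) is: bb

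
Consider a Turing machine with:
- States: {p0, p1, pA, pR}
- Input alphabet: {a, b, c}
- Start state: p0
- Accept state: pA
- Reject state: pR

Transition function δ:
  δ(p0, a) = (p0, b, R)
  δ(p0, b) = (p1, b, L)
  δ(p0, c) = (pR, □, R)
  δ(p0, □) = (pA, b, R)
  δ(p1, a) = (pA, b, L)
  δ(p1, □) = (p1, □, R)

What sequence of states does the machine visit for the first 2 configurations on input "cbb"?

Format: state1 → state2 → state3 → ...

Execution trace:
Initial: [p0]cbb
Step 1: δ(p0, c) = (pR, □, R) → □[pR]bb

The machine reaches the reject state pR and halts.

State sequence: p0 → pR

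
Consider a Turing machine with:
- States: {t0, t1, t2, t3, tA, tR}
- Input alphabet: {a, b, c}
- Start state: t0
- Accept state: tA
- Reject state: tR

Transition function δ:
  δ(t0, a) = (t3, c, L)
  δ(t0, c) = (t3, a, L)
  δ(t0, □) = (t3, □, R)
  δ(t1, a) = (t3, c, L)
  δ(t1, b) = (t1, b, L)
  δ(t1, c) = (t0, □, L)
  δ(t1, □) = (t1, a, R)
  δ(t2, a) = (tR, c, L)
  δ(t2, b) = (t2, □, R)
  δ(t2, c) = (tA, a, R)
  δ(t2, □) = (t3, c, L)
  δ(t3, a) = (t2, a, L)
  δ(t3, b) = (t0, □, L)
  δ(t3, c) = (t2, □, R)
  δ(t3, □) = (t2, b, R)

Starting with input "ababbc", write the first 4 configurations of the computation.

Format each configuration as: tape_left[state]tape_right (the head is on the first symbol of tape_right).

Transitions applied:
Step 1: δ(t0, a) = (t3, c, L)
Step 2: δ(t3, □) = (t2, b, R)
Step 3: δ(t2, c) = (tA, a, R)

The first 4 configurations are:
[t0]ababbc ⊢ [t3]□cbabbc ⊢ b[t2]cbabbc ⊢ ba[tA]babbc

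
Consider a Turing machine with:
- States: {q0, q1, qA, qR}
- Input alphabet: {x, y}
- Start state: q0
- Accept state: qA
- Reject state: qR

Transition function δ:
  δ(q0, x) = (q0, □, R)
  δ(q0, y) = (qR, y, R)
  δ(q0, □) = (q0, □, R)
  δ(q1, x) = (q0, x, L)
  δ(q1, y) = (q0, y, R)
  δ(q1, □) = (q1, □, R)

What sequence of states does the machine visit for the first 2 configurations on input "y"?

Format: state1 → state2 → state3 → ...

Execution trace:
Initial: [q0]y
Step 1: δ(q0, y) = (qR, y, R) → y[qR]□

The machine reaches the reject state qR and halts.

State sequence: q0 → qR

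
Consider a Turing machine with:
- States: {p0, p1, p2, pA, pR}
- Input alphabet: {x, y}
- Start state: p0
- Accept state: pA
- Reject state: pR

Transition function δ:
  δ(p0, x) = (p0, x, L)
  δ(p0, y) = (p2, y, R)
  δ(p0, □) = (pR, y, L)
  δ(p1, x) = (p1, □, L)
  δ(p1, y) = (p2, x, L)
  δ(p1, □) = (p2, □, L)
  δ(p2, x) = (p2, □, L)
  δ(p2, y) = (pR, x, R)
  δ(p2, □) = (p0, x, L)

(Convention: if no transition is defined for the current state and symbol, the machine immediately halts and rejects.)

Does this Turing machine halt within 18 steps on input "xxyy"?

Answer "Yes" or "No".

Execution trace:
Initial: [p0]xxyy
Step 1: δ(p0, x) = (p0, x, L) → [p0]□xxyy
Step 2: δ(p0, □) = (pR, y, L) → [pR]□yxxyy

The machine reaches the reject state pR and halts.
The machine halted after 2 steps (within the 18-step bound).

Answer: Yes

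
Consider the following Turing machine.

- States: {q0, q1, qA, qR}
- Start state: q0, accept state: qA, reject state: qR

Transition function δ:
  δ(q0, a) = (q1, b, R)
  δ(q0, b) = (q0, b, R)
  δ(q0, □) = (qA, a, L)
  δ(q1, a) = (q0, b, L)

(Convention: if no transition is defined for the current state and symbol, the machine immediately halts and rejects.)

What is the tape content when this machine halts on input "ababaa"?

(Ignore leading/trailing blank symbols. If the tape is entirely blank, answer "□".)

Execution trace:
Initial: [q0]ababaa
Step 1: δ(q0, a) = (q1, b, R) → b[q1]babaa

No transition is defined for δ(q1, b). By convention the machine halts and rejects.

Final tape (ignoring leading/trailing blanks): bbabaa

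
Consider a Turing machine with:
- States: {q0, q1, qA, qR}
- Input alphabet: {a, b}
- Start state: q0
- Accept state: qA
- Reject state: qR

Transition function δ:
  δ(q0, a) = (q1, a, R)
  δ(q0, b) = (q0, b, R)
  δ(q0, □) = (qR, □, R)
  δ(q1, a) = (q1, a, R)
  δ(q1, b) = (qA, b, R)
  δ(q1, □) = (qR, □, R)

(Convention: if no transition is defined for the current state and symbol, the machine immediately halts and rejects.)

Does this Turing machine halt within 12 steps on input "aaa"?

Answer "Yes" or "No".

Execution trace:
Initial: [q0]aaa
Step 1: δ(q0, a) = (q1, a, R) → a[q1]aa
Step 2: δ(q1, a) = (q1, a, R) → aa[q1]a
Step 3: δ(q1, a) = (q1, a, R) → aaa[q1]□
Step 4: δ(q1, □) = (qR, □, R) → aaa□[qR]□

The machine reaches the reject state qR and halts.
The machine halted after 4 steps (within the 12-step bound).

Answer: Yes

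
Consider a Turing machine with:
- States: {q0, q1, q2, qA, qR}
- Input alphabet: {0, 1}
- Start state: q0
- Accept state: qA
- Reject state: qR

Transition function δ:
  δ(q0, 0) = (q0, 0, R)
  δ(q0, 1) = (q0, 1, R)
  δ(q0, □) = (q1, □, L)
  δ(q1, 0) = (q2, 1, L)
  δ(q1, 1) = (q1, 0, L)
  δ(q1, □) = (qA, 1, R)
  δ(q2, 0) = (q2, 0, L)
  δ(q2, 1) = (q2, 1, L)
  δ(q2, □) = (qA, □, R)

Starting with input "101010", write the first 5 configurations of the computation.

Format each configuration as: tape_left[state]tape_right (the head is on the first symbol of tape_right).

Transitions applied:
Step 1: δ(q0, 1) = (q0, 1, R)
Step 2: δ(q0, 0) = (q0, 0, R)
Step 3: δ(q0, 1) = (q0, 1, R)
Step 4: δ(q0, 0) = (q0, 0, R)

The first 5 configurations are:
[q0]101010 ⊢ 1[q0]01010 ⊢ 10[q0]1010 ⊢ 101[q0]010 ⊢ 1010[q0]10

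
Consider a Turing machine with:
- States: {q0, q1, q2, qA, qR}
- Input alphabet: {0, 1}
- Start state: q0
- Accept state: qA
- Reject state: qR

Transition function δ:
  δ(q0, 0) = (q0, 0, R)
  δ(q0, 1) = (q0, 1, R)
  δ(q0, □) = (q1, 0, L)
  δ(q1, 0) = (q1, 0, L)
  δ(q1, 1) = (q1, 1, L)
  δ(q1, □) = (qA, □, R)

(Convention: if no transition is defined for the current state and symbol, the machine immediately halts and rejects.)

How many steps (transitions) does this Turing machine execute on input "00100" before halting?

Execution trace:
Initial: [q0]00100
Step 1: δ(q0, 0) = (q0, 0, R) → 0[q0]0100
Step 2: δ(q0, 0) = (q0, 0, R) → 00[q0]100
Step 3: δ(q0, 1) = (q0, 1, R) → 001[q0]00
Step 4: δ(q0, 0) = (q0, 0, R) → 0010[q0]0
Step 5: δ(q0, 0) = (q0, 0, R) → 00100[q0]□
Step 6: δ(q0, □) = (q1, 0, L) → 0010[q1]00
Step 7: δ(q1, 0) = (q1, 0, L) → 001[q1]000
Step 8: δ(q1, 0) = (q1, 0, L) → 00[q1]1000
Step 9: δ(q1, 1) = (q1, 1, L) → 0[q1]01000
Step 10: δ(q1, 0) = (q1, 0, L) → [q1]001000
Step 11: δ(q1, 0) = (q1, 0, L) → [q1]□001000
Step 12: δ(q1, □) = (qA, □, R) → □[qA]001000

The machine reaches the accept state qA and halts.

The machine executed 12 steps before halting.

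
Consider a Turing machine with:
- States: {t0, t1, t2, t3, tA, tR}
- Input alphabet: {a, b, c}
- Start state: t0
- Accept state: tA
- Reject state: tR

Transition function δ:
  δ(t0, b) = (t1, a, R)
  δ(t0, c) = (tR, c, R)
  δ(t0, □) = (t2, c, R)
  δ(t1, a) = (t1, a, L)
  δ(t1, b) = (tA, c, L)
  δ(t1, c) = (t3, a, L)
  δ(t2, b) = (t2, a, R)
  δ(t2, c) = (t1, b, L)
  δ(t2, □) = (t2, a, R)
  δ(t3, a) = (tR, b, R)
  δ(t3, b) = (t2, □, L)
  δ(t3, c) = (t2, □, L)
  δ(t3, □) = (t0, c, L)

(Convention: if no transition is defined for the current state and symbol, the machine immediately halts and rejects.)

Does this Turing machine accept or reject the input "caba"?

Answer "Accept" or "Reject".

Execution trace:
Initial: [t0]caba
Step 1: δ(t0, c) = (tR, c, R) → c[tR]aba

The machine reaches the reject state tR and halts.

Answer: Reject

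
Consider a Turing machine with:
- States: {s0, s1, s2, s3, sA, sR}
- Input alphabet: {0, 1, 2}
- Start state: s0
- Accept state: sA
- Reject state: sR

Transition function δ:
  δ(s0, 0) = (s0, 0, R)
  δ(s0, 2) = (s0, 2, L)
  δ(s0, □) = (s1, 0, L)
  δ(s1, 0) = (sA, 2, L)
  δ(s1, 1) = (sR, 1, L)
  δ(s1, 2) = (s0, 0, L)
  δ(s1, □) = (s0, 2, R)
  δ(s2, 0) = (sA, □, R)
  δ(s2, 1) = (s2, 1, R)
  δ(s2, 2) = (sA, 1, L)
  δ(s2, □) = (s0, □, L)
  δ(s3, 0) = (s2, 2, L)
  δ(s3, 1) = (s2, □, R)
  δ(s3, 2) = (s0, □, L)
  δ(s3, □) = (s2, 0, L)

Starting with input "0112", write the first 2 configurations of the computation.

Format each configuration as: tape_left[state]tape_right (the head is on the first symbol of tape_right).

Transitions applied:
Step 1: δ(s0, 0) = (s0, 0, R)

The first 2 configurations are:
[s0]0112 ⊢ 0[s0]112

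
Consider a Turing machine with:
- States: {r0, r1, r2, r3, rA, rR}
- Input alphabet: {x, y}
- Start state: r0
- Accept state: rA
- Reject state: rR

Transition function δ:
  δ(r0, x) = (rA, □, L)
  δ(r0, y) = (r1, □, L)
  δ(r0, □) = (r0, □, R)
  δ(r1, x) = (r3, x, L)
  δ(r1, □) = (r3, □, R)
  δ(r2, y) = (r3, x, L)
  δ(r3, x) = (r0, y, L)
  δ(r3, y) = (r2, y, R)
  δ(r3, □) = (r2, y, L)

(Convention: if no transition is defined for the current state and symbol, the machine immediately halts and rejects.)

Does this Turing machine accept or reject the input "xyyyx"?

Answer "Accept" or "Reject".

Execution trace:
Initial: [r0]xyyyx
Step 1: δ(r0, x) = (rA, □, L) → [rA]□□yyyx

The machine reaches the accept state rA and halts.

Answer: Accept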